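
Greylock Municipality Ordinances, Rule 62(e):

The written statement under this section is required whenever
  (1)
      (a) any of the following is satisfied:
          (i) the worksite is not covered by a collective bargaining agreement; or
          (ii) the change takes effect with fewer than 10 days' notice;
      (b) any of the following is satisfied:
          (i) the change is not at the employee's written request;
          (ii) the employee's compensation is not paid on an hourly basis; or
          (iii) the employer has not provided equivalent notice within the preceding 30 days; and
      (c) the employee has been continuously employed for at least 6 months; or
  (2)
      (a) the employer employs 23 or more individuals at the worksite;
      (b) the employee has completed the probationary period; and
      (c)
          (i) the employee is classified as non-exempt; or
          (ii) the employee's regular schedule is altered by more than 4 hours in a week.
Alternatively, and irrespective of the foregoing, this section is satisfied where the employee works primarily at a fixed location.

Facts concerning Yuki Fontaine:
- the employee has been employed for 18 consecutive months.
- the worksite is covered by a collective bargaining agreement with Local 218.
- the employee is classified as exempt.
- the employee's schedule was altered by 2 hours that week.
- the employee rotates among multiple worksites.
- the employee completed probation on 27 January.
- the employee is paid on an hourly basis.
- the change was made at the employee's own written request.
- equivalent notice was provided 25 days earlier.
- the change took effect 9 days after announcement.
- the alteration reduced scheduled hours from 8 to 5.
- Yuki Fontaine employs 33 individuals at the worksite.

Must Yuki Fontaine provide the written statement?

(i) no CBA — fails.
(ii) < 10 days' notice — met.
(a) = F OR T = true.
(i) not employee-requested — not satisfied.
(ii) not (hourly-paid) — not satisfied.
(iii) no recent notice — fails.
(b): F OR F OR F → false.
(c) tenure ≥ 6 mo. — holds.
(1) = T AND F AND T = false.
(a) ≥ 23 at site — holds.
(b) past probation — met.
(i) non-exempt — not met.
(ii) schedule shift > 4h — not met.
(c) = F OR F = false.
(2): T AND T AND F → false.
So Overall is not satisfied (F OR F).
Exception (fixed location) — not satisfied.
Result: main false OR exception false → false.

No — not required.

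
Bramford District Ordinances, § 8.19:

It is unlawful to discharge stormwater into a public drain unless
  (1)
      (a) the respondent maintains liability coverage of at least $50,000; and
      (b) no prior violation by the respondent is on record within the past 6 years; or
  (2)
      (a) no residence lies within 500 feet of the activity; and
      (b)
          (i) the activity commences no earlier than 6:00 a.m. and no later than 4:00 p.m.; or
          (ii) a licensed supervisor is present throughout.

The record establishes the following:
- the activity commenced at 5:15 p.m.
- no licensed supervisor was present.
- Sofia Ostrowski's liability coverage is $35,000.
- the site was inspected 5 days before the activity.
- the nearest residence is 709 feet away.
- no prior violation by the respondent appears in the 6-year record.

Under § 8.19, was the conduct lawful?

No — unlawful.

(a) coverage ≥ $50,000 — not met.
(b) no prior violation — satisfied.
(1): F AND T → false.
(a) no residence in 500 ft — holds.
(i) start within hours — not satisfied.
(ii) supervisor present — not met.
(b) = F OR F = false.
So (2) is not satisfied (T AND F).
Overall = F OR F = false.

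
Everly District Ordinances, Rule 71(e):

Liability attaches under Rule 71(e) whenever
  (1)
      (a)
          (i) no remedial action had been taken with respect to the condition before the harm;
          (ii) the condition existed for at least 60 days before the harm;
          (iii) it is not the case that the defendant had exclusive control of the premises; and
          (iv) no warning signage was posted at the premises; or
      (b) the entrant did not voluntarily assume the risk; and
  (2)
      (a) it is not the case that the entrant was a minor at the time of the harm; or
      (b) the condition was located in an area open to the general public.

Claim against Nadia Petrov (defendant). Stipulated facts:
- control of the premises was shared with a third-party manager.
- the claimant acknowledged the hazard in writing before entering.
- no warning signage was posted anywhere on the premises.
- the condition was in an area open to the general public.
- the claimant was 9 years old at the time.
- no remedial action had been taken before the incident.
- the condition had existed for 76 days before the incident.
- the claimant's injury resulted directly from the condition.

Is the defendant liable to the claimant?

(i) no remedial action — holds.
(ii) condition ≥60 days old — satisfied.
(iii) not (exclusive control) — holds.
(iv) no signage posted — met.
(a): T AND T AND T AND T → true.
(b) no assumed risk — fails.
(1) = T OR F = true.
(a) not (entrant a minor) — not met.
(b) public area — holds.
(2): F OR T → true.
So Overall is satisfied (T AND T).

Yes — liable.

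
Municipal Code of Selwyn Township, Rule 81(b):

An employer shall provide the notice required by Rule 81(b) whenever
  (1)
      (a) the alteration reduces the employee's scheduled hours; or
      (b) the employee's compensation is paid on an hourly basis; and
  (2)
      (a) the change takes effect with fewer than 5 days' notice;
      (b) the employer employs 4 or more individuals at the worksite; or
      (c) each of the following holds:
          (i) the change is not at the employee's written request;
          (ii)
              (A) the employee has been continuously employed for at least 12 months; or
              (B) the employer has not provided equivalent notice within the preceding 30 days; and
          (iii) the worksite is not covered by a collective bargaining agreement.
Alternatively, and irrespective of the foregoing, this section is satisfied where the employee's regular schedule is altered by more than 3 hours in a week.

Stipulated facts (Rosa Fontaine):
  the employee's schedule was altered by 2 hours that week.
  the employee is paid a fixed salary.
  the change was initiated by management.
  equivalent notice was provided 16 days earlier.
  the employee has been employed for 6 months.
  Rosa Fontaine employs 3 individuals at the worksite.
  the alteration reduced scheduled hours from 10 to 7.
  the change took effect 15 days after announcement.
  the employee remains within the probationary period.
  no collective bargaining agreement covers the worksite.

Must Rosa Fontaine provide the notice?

(a) hours reduced — met.
(b) hourly-paid — not satisfied.
(1) = T OR F = true.
(a) < 5 days' notice — not met.
(b) ≥ 4 at site — fails.
(i) not employee-requested — met.
(A) tenure ≥ 12 mo. — not met.
(B) no recent notice — not satisfied.
(ii): F OR F → false.
(iii) no CBA — satisfied.
(c) = T AND F AND T = false.
(2): F OR F OR F → false.
Overall = T AND F = false.
Exception (schedule shift > 3h) — not satisfied.
Result: main false OR exception false → false.

No — not required.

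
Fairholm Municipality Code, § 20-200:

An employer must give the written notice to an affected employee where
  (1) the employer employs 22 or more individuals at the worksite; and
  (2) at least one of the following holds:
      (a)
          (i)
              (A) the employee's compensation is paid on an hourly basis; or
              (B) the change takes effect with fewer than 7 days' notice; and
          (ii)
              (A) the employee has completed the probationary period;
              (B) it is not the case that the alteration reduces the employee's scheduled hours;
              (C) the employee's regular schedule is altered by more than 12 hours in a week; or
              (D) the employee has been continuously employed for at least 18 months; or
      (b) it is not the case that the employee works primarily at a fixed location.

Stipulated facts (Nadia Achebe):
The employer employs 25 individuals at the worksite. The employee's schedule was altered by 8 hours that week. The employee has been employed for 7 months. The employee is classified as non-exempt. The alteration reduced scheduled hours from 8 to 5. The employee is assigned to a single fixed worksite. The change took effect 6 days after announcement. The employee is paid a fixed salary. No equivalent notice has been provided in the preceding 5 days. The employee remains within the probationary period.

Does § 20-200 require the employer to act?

No — not required.

(1) ≥ 22 at site — satisfied.
(A) hourly-paid — not met.
(B) < 7 days' notice — satisfied.
(i): F OR T → true.
(A) past probation — not met.
(B) not (hours reduced) — not satisfied.
(C) schedule shift > 12h — not satisfied.
(D) tenure ≥ 18 mo. — not satisfied.
So (ii) is not satisfied (F OR F OR F OR F).
So (a) is not satisfied (T AND F).
(b) not (fixed location) — not satisfied.
(2): F OR F → false.
So Overall is not satisfied (T AND F).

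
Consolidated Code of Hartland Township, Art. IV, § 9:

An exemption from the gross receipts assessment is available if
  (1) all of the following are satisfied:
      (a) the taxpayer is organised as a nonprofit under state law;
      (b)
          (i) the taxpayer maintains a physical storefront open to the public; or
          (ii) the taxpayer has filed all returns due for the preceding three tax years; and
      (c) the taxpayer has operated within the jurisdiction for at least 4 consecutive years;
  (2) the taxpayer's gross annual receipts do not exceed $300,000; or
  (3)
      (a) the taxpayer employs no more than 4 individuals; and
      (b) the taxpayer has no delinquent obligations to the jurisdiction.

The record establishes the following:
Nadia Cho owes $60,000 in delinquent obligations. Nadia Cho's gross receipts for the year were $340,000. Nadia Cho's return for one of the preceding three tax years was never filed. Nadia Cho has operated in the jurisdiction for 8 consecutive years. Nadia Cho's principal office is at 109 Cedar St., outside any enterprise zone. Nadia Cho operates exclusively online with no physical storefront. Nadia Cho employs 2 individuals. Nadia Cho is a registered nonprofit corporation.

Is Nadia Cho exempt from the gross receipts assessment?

(a) nonprofit — satisfied.
(i) has storefront — fails.
(ii) returns current — fails.
So (b) is not satisfied (F OR F).
(c) ≥ 4 yrs in jurisdiction — holds.
(1): T AND F AND T → false.
(2) receipts ≤ $300,000 — not met.
(a) ≤ 4 employees — satisfied.
(b) no delinquency — not satisfied.
(3) = T AND F = false.
So Overall is not satisfied (F OR F OR F).

No — not exempt.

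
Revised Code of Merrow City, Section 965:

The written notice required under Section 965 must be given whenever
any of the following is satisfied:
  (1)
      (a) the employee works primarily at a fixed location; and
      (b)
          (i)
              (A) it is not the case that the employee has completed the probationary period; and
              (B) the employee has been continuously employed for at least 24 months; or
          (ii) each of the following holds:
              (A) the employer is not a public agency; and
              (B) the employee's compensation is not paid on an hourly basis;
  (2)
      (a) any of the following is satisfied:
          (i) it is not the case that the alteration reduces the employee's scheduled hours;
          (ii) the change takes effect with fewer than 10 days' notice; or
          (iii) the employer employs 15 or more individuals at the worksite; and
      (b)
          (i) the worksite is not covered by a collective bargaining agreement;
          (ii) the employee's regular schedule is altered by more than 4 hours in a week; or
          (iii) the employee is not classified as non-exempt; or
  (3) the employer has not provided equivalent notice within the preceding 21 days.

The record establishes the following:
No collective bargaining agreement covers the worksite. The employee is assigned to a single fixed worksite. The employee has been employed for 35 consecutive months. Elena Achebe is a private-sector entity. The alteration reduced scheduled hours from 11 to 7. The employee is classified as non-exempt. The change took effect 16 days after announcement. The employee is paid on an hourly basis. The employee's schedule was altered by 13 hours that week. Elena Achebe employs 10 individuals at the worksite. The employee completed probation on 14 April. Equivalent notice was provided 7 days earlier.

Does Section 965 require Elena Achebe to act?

No — not required.

(a) fixed location — satisfied.
(A) not (past probation) — not met.
(B) tenure ≥ 24 mo. — met.
(i) = F AND T = false.
(A) not (public agency) — satisfied.
(B) not (hourly-paid) — not met.
(ii) = T AND F = false.
(b): F OR F → false.
(1): T AND F → false.
(i) not (hours reduced) — not met.
(ii) < 10 days' notice — not met.
(iii) ≥ 15 at site — not satisfied.
(a) = F OR F OR F = false.
(i) no CBA — met.
(ii) schedule shift > 4h — holds.
(iii) not (non-exempt) — fails.
(b) = T OR T OR F = true.
So (2) is not satisfied (F AND T).
(3) no recent notice — not met.
So Overall is not satisfied (F OR F OR F).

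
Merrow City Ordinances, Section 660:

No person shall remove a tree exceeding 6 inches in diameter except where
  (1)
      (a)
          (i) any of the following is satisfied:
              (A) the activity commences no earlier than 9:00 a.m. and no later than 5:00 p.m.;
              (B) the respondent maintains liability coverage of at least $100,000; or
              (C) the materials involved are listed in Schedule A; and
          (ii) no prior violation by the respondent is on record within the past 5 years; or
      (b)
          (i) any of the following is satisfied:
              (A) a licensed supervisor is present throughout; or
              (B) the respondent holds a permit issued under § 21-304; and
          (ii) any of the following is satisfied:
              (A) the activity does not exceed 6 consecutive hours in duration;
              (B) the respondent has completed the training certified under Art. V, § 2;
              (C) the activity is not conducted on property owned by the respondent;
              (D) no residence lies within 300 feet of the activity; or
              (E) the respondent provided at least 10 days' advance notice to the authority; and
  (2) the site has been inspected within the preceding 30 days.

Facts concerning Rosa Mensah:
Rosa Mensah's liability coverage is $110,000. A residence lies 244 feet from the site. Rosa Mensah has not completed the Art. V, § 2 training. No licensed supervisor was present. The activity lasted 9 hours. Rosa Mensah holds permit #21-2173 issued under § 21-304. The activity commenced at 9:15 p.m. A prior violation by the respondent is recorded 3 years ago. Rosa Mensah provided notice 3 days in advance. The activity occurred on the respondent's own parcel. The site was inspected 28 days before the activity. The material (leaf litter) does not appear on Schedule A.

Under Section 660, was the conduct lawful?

No — unlawful.

(A) start within hours — not satisfied.
(B) coverage ≥ $100,000 — met.
(C) Schedule A material — fails.
(i) = F OR T OR F = true.
(ii) no prior violation — not met.
So (a) is not satisfied (T AND F).
(A) supervisor present — not met.
(B) holds permit — satisfied.
(i): F OR T → true.
(A) ≤ 6 hrs duration — not satisfied.
(B) training certified — not met.
(C) not (own property) — fails.
(D) no residence in 300 ft — not met.
(E) ≥10 days' notice — not met.
(ii) = F OR F OR F OR F OR F = false.
So (b) is not satisfied (T AND F).
(1): F OR F → false.
(2) site inspected — met.
Overall: F AND T → false.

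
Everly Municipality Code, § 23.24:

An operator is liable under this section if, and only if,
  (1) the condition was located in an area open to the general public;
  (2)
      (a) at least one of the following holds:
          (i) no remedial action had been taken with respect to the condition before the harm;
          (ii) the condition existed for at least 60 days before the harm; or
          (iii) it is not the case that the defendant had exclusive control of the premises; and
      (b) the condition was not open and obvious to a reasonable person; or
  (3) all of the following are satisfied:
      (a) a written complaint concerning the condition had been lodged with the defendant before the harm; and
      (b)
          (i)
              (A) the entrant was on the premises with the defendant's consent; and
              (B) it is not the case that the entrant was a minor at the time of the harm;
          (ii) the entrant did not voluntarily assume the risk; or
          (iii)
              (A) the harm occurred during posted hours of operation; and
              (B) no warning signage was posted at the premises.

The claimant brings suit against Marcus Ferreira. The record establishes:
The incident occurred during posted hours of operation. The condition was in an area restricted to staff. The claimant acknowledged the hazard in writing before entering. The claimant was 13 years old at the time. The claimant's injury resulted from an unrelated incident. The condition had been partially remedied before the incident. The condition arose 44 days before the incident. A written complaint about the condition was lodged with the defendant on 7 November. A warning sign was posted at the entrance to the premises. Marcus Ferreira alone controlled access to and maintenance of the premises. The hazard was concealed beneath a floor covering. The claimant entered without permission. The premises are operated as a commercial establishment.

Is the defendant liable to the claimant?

No — not liable.

(1) public area — fails.
(i) no remedial action — fails.
(ii) condition ≥60 days old — not met.
(iii) not (exclusive control) — fails.
(a) = F OR F OR F = false.
(b) not open/obvious — satisfied.
(2) = F AND T = false.
(a) complaint lodged — satisfied.
(A) consent to enter — not met.
(B) not (entrant a minor) — not satisfied.
So (i) is not satisfied (F AND F).
(ii) no assumed risk — not satisfied.
(A) during posted hours — satisfied.
(B) no signage posted — fails.
(iii) = T AND F = false.
So (b) is not satisfied (F OR F OR F).
(3): T AND F → false.
So Overall is not satisfied (F OR F OR F).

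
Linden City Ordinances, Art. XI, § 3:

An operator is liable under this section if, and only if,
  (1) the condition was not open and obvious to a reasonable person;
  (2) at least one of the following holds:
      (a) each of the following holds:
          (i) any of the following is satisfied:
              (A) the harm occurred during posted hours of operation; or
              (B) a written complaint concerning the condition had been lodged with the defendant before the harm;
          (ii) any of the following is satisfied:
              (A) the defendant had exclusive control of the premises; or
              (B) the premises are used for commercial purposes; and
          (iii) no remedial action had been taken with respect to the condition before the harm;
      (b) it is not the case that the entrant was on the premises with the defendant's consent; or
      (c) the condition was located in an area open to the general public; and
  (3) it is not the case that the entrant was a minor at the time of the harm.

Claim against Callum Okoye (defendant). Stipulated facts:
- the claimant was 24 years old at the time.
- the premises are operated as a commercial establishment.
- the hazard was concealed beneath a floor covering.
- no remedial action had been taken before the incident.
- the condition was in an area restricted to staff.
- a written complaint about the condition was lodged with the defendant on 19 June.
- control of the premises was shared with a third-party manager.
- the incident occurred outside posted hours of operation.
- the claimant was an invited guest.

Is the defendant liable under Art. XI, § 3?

(1) not open/obvious — met.
(A) during posted hours — not met.
(B) complaint lodged — holds.
(i): F OR T → true.
(A) exclusive control — not satisfied.
(B) commercial use — satisfied.
(ii) = F OR T = true.
(iii) no remedial action — met.
(a) = T AND T AND T = true.
(b) not (consent to enter) — not satisfied.
(c) public area — not met.
(2): T OR F OR F → true.
(3) not (entrant a minor) — satisfied.
Overall = T AND T AND T = true.

Yes — liable.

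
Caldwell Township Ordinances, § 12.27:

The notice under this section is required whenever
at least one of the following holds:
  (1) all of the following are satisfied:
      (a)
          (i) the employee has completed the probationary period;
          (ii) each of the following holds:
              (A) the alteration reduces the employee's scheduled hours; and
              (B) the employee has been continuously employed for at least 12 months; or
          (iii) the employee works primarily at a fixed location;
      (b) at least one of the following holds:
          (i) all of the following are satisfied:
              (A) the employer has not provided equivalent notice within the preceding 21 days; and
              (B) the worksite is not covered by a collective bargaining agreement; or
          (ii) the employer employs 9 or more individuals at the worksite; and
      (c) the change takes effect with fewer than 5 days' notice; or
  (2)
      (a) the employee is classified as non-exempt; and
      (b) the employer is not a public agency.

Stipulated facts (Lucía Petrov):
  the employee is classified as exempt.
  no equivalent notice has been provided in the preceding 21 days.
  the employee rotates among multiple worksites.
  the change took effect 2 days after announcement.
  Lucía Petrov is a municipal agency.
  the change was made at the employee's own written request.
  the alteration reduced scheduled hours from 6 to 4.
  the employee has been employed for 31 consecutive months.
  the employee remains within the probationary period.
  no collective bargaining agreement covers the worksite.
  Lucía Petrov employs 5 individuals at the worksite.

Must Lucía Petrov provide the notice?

Yes — required.

(i) past probation — fails.
(A) hours reduced — satisfied.
(B) tenure ≥ 12 mo. — satisfied.
So (ii) is satisfied (T AND T).
(iii) fixed location — not met.
So (a) is satisfied (F OR T OR F).
(A) no recent notice — met.
(B) no CBA — met.
(i) = T AND T = true.
(ii) ≥ 9 at site — not satisfied.
(b): T OR F → true.
(c) < 5 days' notice — holds.
So (1) is satisfied (T AND T AND T).
(a) non-exempt — fails.
(b) not (public agency) — not satisfied.
(2) = F AND F = false.
Overall: T OR F → true.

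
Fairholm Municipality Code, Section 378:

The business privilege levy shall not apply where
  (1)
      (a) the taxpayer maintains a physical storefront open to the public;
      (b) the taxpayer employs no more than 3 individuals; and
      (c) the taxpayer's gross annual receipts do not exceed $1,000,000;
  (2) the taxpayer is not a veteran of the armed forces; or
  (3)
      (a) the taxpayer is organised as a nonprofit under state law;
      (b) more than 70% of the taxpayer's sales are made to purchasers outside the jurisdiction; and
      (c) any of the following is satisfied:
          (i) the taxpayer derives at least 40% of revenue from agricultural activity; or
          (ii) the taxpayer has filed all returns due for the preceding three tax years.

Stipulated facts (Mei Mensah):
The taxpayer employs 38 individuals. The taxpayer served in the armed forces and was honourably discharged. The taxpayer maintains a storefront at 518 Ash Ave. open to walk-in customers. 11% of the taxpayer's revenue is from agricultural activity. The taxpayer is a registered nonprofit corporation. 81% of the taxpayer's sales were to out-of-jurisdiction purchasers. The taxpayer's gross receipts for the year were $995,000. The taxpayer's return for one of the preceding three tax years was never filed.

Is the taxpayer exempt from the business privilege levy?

No — not exempt.

(a) has storefront — holds.
(b) ≤ 3 employees — not met.
(c) receipts ≤ $1,000,000 — holds.
(1) = T AND F AND T = false.
(2) not (veteran) — not satisfied.
(a) nonprofit — met.
(b) >70% out-of-jur. sales — holds.
(i) ≥40% agricultural — not satisfied.
(ii) returns current — fails.
So (c) is not satisfied (F OR F).
(3): T AND T AND F → false.
Overall = F OR F OR F = false.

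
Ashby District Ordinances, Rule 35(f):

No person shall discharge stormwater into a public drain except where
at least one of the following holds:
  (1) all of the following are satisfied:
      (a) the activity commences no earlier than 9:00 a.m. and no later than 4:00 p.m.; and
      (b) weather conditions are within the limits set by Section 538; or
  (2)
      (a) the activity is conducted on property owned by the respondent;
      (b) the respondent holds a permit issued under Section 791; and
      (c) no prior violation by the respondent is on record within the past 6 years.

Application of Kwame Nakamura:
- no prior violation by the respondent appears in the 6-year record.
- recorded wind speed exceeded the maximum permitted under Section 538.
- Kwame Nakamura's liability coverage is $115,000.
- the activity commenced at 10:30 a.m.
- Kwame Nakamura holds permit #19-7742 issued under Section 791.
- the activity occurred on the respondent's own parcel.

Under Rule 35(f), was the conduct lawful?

Yes — lawful.

(a) start within hours — holds.
(b) weather ok — fails.
(1) = T AND F = false.
(a) own property — satisfied.
(b) holds permit — met.
(c) no prior violation — satisfied.
(2): T AND T AND T → true.
So Overall is satisfied (F OR T).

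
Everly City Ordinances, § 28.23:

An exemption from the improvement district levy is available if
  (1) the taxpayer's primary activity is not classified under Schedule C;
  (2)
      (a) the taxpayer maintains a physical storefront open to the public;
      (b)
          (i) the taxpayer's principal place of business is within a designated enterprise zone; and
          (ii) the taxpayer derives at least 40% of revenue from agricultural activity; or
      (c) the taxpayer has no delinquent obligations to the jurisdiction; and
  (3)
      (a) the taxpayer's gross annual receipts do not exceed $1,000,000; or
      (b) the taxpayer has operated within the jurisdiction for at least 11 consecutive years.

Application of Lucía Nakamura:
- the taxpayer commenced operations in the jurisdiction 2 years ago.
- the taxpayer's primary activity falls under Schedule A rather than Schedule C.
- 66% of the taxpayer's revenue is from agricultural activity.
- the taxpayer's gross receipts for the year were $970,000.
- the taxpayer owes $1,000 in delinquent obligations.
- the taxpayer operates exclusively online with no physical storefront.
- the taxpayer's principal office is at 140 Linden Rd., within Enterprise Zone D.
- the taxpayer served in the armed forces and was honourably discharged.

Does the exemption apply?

(1) not (Schedule C activity) — satisfied.
(a) has storefront — not met.
(i) in enterprise zone — holds.
(ii) ≥40% agricultural — met.
(b) = T AND T = true.
(c) no delinquency — fails.
(2) = F OR T OR F = true.
(a) receipts ≤ $1,000,000 — met.
(b) ≥ 11 yrs in jurisdiction — fails.
(3): T OR F → true.
Overall = T AND T AND T = true.

Yes — exempt.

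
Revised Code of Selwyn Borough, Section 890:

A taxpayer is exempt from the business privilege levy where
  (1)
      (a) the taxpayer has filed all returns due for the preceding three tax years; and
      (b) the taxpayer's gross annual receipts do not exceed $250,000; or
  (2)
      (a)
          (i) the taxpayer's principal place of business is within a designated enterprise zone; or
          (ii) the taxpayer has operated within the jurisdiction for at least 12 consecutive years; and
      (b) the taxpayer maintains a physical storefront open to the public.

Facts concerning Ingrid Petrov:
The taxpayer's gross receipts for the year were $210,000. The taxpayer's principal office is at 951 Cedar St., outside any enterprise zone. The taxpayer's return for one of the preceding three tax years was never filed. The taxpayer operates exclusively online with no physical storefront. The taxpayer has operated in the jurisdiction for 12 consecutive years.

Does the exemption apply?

(a) returns current — not satisfied.
(b) receipts ≤ $250,000 — satisfied.
(1): F AND T → false.
(i) in enterprise zone — not met.
(ii) ≥ 12 yrs in jurisdiction — holds.
(a) = F OR T = true.
(b) has storefront — not satisfied.
(2) = T AND F = false.
Overall = F OR F = false.

No — not exempt.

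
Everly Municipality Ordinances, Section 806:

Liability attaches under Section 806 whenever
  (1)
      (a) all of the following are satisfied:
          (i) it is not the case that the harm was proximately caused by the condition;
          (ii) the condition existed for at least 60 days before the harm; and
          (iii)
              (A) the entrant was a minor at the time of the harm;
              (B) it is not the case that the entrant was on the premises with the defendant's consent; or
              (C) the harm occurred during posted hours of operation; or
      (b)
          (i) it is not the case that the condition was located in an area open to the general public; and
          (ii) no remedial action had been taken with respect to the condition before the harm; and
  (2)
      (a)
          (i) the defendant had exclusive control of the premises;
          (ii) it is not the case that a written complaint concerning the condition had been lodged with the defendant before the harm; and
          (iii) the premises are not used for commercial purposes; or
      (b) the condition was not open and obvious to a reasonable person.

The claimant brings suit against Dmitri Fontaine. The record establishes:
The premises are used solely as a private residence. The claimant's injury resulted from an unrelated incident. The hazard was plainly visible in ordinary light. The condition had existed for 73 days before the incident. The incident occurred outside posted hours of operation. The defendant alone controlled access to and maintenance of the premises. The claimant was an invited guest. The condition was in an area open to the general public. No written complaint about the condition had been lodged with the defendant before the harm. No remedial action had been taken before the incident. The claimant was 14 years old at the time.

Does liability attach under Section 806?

(i) not (proximate cause) — met.
(ii) condition ≥60 days old — met.
(A) entrant a minor — satisfied.
(B) not (consent to enter) — not satisfied.
(C) during posted hours — fails.
(iii) = T OR F OR F = true.
(a) = T AND T AND T = true.
(i) not (public area) — not met.
(ii) no remedial action — satisfied.
(b): F AND T → false.
So (1) is satisfied (T OR F).
(i) exclusive control — met.
(ii) not (complaint lodged) — holds.
(iii) not (commercial use) — satisfied.
(a): T AND T AND T → true.
(b) not open/obvious — fails.
(2): T OR F → true.
So Overall is satisfied (T AND T).

Yes — liable.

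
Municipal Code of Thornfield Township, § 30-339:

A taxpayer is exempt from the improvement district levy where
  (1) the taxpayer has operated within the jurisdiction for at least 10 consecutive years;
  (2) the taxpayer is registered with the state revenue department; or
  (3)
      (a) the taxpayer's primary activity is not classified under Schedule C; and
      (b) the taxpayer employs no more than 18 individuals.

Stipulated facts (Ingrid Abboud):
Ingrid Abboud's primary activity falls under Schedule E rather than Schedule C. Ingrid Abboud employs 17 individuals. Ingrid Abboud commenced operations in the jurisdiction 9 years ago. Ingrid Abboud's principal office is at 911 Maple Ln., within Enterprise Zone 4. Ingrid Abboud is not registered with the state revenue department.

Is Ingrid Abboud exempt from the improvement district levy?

Yes — exempt.

(1) ≥ 10 yrs in jurisdiction — not satisfied.
(2) state-registered — fails.
(a) not (Schedule C activity) — holds.
(b) ≤ 18 employees — satisfied.
So (3) is satisfied (T AND T).
Overall: F OR F OR T → true.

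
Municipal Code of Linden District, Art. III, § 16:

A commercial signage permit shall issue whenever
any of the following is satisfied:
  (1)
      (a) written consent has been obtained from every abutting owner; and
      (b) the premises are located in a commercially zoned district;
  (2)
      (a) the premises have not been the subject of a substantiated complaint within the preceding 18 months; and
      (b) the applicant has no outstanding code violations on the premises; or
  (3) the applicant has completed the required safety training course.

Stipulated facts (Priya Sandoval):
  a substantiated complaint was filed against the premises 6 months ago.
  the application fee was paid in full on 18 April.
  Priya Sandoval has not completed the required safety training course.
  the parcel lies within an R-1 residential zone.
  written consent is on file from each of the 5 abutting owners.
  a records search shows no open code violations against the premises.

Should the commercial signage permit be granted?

(a) all abutters consent — satisfied.
(b) commercially zoned — not met.
(1) = T AND F = false.
(a) no complaint in 18 mo. — fails.
(b) no code violations — holds.
So (2) is not satisfied (F AND T).
(3) safety training — not satisfied.
Overall: F OR F OR F → false.

No — denied.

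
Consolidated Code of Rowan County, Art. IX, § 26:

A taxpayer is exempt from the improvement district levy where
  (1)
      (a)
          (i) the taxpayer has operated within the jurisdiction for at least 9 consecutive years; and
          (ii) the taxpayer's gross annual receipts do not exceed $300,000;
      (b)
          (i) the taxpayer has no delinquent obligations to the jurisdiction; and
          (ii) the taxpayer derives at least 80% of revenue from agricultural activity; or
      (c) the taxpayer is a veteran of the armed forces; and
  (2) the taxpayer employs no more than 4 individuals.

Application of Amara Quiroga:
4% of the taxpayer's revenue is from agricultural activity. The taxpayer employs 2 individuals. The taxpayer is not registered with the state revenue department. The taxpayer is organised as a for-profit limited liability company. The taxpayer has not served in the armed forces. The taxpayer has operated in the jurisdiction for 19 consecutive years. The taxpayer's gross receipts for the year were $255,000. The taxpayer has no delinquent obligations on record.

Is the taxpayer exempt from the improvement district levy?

Yes — exempt.

(i) ≥ 9 yrs in jurisdiction — holds.
(ii) receipts ≤ $300,000 — met.
So (a) is satisfied (T AND T).
(i) no delinquency — holds.
(ii) ≥80% agricultural — fails.
So (b) is not satisfied (T AND F).
(c) veteran — fails.
So (1) is satisfied (T OR F OR F).
(2) ≤ 4 employees — satisfied.
Overall = T AND T = true.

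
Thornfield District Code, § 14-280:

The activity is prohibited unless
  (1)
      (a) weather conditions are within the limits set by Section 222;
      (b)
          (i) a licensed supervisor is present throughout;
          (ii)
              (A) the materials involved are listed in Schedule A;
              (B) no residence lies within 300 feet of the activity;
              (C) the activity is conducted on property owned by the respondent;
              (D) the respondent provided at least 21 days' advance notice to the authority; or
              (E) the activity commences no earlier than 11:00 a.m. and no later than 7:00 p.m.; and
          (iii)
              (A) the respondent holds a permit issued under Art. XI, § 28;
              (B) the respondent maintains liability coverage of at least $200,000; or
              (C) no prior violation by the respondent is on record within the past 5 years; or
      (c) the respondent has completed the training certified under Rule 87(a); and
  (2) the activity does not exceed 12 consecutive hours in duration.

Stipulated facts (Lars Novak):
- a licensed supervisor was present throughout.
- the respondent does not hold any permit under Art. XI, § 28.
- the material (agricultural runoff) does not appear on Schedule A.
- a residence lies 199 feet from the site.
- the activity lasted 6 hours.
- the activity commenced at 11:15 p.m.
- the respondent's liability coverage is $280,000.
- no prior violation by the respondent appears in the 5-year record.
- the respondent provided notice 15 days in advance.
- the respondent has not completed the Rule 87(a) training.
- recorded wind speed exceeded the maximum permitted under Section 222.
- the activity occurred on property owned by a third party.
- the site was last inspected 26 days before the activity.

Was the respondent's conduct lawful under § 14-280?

(a) weather ok — not met.
(i) supervisor present — met.
(A) Schedule A material — not satisfied.
(B) no residence in 300 ft — not met.
(C) own property — fails.
(D) ≥21 days' notice — not satisfied.
(E) start within hours — not satisfied.
(ii) = F OR F OR F OR F OR F = false.
(A) holds permit — fails.
(B) coverage ≥ $200,000 — satisfied.
(C) no prior violation — met.
(iii) = F OR T OR T = true.
So (b) is not satisfied (T AND F AND T).
(c) training certified — not satisfied.
So (1) is not satisfied (F OR F OR F).
(2) ≤ 12 hrs duration — holds.
Overall = F AND T = false.

No — unlawful.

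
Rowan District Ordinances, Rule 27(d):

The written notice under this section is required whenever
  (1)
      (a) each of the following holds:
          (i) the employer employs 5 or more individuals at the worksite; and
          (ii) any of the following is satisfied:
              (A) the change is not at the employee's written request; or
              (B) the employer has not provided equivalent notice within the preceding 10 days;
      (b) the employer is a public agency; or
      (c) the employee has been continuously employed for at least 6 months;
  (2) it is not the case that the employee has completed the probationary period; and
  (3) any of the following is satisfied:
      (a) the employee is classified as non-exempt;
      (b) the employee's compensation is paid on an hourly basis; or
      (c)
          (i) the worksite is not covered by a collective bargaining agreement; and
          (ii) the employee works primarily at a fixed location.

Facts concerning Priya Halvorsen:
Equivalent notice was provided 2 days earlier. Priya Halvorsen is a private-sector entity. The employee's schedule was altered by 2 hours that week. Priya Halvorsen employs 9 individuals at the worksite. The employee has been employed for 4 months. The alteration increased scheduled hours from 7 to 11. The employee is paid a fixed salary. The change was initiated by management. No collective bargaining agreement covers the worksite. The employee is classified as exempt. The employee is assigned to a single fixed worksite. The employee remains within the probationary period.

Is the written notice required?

Yes — required.

(i) ≥ 5 at site — satisfied.
(A) not employee-requested — holds.
(B) no recent notice — not met.
So (ii) is satisfied (T OR F).
(a): T AND T → true.
(b) public agency — not met.
(c) tenure ≥ 6 mo. — not satisfied.
(1) = T OR F OR F = true.
(2) not (past probation) — holds.
(a) non-exempt — fails.
(b) hourly-paid — not satisfied.
(i) no CBA — holds.
(ii) fixed location — holds.
(c): T AND T → true.
So (3) is satisfied (F OR F OR T).
Overall = T AND T AND T = true.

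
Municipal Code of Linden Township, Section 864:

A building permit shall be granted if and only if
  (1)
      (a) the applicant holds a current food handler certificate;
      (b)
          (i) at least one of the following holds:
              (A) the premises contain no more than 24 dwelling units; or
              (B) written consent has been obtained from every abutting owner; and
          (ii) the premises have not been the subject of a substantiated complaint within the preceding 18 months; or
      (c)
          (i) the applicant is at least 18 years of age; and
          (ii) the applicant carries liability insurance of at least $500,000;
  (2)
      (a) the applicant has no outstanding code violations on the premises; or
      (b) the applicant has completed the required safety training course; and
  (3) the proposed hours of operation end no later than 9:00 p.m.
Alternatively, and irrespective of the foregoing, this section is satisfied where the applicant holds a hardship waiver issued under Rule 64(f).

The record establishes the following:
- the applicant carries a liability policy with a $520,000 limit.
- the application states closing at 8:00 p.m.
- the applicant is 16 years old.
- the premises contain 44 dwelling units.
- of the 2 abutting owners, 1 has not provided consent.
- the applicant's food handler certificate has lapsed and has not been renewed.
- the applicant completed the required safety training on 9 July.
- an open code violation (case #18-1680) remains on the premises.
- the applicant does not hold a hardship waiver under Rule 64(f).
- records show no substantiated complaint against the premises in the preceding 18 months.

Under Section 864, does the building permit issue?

No — denied.

(a) food handler cert. — fails.
(A) ≤ 24 units — not met.
(B) all abutters consent — not met.
So (i) is not satisfied (F OR F).
(ii) no complaint in 18 mo. — satisfied.
(b) = F AND T = false.
(i) age ≥ 18 — not satisfied.
(ii) insurance ≥ $500,000 — satisfied.
(c) = F AND T = false.
So (1) is not satisfied (F OR F OR F).
(a) no code violations — fails.
(b) safety training — met.
So (2) is satisfied (F OR T).
(3) closes by 9 p.m. — met.
So Overall is not satisfied (F AND T AND T).
Exception (hardship waiver) — not satisfied.
Result: main false OR exception false → false.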